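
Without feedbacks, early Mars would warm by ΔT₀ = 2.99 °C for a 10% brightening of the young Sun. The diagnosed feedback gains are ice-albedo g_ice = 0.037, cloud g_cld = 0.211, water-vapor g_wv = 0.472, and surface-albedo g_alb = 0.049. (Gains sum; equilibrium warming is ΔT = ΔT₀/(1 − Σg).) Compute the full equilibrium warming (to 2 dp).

12.94 °C

Total gain g = 0.037 + 0.211 + 0.472 + 0.049 = 0.769.
Amplification A = 1/(1 − 0.769) = 4.329.
ΔT = 2.99 × 4.329 = 12.94 °C.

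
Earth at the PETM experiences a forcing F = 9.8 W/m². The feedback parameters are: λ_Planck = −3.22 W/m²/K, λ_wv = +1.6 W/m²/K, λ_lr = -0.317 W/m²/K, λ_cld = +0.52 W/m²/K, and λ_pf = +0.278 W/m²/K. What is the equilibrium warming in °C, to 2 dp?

8.60 °C

Net feedback parameter λ = (−3.22) + (+1.6) + (-0.317) + (+0.52) + (+0.278) = -1.139 W/m²/K.
ΔT = −F/λ = −9.8/(-1.139) = 8.60 °C.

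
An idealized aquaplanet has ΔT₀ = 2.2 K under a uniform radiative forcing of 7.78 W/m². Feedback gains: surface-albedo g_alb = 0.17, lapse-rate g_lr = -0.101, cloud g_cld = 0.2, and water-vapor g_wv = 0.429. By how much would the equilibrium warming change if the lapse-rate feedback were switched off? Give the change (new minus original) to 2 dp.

Original: g = 0.698, ΔT = 2.2/(1−0.698) = 7.2848 K.
Without lapse-rate: g' = 0.799, ΔT' = 2.2/(1−0.799) = 10.9453 K.
Change = 10.9453 − 7.2848 = 3.66 K.

3.66 K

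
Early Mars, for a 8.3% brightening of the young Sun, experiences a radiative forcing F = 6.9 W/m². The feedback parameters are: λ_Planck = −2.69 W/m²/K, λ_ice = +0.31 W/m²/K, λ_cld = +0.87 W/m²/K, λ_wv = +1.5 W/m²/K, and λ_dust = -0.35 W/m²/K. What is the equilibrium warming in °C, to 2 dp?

Net feedback parameter λ = (−2.69) + (+0.31) + (+0.87) + (+1.5) + (-0.35) = -0.36 W/m²/K.
ΔT = −F/λ = −6.9/(-0.36) = 19.17 °C.

19.17 °C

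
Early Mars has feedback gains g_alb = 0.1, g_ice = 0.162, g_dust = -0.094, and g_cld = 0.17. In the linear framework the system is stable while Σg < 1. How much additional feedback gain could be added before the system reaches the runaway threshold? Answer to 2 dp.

0.66

Current total gain = 0.1 + 0.162 − 0.094 + 0.17 = 0.338.
Margin to runaway = 1 − 0.338 = 0.66.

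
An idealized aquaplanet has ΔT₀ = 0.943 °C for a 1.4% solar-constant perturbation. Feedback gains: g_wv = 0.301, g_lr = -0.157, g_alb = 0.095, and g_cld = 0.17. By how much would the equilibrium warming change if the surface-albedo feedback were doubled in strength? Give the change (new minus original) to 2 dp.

0.31 °C

Original: g = 0.409, ΔT = 0.943/(1−0.409) = 1.5956 °C.
With doubled surface-albedo: g' = 0.504, ΔT' = 0.943/(1−0.504) = 1.9012 °C.
Change = 1.9012 − 1.5956 = 0.31 °C.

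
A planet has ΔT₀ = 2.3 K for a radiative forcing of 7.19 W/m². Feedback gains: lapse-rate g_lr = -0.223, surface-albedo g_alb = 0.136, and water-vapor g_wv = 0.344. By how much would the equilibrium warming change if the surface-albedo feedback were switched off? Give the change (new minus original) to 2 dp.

-0.48 K

Original: g = 0.257, ΔT = 2.3/(1−0.257) = 3.0956 K.
Without surface-albedo: g' = 0.121, ΔT' = 2.3/(1−0.121) = 2.6166 K.
Change = 2.6166 − 3.0956 = -0.48 K.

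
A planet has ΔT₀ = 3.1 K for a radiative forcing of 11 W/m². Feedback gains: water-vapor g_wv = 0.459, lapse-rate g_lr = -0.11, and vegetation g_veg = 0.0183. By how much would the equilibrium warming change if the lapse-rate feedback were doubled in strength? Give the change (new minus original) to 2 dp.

-0.73 K

Original: g = 0.3673, ΔT = 3.1/(1−0.3673) = 4.8996 K.
With doubled lapse-rate: g' = 0.2573, ΔT' = 3.1/(1−0.2573) = 4.1740 K.
Change = 4.1740 − 4.8996 = -0.73 K.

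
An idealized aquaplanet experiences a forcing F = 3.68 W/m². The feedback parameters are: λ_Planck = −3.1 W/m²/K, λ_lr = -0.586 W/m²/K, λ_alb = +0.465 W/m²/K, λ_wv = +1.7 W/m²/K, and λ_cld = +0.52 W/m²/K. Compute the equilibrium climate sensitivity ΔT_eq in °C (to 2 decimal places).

Net feedback parameter λ = (−3.1) + (-0.586) + (+0.465) + (+1.7) + (+0.52) = -1.001 W/m²/K.
ΔT = −F/λ = −3.68/(-1.001) = 3.68 °C.

3.68 °C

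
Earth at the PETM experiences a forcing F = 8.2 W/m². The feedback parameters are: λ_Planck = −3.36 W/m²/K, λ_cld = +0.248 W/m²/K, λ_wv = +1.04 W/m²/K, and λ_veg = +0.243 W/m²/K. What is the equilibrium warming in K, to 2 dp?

4.48 K

Net feedback parameter λ = (−3.36) + (+0.248) + (+1.04) + (+0.243) = -1.829 W/m²/K.
ΔT = −F/λ = −8.2/(-1.829) = 4.48 K.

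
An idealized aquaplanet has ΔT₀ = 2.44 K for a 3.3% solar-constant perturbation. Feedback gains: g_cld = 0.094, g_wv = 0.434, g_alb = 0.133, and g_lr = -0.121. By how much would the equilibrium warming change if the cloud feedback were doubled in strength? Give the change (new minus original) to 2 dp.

Original: g = 0.54, ΔT = 2.44/(1−0.54) = 5.3043 K.
With doubled cloud: g' = 0.634, ΔT' = 2.44/(1−0.634) = 6.6667 K.
Change = 6.6667 − 5.3043 = 1.36 K.

1.36 K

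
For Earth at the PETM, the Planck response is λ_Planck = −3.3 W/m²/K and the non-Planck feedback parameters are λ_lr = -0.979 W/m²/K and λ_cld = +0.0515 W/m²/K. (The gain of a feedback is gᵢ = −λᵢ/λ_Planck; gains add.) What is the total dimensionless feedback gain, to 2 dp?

-0.28

Convert to gains: g_lr = -0.979/3.3 = -0.2967; g_cld = 0.0515/3.3 = 0.01561.
Total gain g = -0.28109.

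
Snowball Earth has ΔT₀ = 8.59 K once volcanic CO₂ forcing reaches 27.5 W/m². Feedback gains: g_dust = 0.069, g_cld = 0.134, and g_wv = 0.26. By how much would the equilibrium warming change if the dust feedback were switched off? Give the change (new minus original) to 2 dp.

-1.82 K

Original: g = 0.463, ΔT = 8.59/(1−0.463) = 15.9963 K.
Without dust: g' = 0.394, ΔT' = 8.59/(1−0.394) = 14.1749 K.
Change = 14.1749 − 15.9963 = -1.82 K.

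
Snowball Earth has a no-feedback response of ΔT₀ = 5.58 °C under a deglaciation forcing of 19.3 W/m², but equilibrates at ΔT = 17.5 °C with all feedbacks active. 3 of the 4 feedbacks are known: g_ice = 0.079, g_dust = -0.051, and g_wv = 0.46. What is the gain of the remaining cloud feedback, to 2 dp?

0.19

Amplification A = ΔT/ΔT₀ = 17.5/5.58 = 3.136.
Total gain g = 1 − 1/A = 1 − 1/3.136 = 0.6811.
Known gains sum to 0.079 − 0.051 + 0.46 = 0.488.
g_cld = 0.6811 − 0.488 = 0.19.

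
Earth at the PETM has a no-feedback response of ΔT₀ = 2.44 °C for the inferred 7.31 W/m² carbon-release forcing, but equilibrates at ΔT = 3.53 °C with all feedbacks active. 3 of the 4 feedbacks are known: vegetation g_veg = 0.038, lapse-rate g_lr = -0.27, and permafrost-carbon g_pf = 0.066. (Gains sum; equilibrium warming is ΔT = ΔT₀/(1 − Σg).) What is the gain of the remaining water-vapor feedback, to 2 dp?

Amplification A = ΔT/ΔT₀ = 3.53/2.44 = 1.447.
Total gain g = 1 − 1/A = 1 − 1/1.447 = 0.3089.
Known gains sum to 0.038 − 0.27 + 0.066 = -0.166.
g_wv = 0.3089 + 0.166 = 0.47.

0.47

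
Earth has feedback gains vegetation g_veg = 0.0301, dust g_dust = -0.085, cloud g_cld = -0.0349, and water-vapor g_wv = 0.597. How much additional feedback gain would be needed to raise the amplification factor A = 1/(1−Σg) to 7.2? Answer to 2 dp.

0.35

Current total gain = 0.5072.
Target gain for A = 7.2: g* = 1 − 1/7.2 = 0.8611.
Additional gain needed = 0.8611 − 0.5072 = 0.35.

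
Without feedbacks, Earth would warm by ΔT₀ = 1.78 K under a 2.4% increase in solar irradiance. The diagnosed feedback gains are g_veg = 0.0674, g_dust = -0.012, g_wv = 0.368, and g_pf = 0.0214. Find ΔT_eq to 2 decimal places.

Total gain g = 0.0674 − 0.012 + 0.368 + 0.0214 = 0.4448.
Amplification A = 1/(1 − 0.4448) = 1.801.
ΔT = 1.78 × 1.801 = 3.21 K.

3.21 K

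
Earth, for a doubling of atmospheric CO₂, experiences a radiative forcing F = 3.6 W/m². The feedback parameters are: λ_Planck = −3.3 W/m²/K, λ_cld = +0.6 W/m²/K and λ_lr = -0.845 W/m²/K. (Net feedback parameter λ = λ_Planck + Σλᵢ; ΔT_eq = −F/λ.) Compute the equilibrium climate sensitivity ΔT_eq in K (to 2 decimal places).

Net feedback parameter λ = (−3.3) + (+0.6) + (-0.845) = -3.545 W/m²/K.
ΔT = −F/λ = −3.6/(-3.545) = 1.02 K.

1.02 K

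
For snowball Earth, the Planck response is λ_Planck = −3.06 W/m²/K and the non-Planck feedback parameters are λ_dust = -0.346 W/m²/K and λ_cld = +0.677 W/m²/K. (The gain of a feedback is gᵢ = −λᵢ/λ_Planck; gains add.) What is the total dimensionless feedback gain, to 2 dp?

Convert to gains: g_dust = -0.346/3.06 = -0.1131; g_cld = 0.677/3.06 = 0.2212.
Total gain g = 0.1081.

0.11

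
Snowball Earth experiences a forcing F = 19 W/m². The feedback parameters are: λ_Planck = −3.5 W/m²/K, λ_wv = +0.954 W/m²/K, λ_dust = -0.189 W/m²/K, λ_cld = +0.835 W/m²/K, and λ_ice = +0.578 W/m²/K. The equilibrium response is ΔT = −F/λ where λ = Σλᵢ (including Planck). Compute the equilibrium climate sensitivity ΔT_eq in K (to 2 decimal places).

Net feedback parameter λ = (−3.5) + (+0.954) + (-0.189) + (+0.835) + (+0.578) = -1.322 W/m²/K.
ΔT = −F/λ = −19/(-1.322) = 14.37 K.

14.37 K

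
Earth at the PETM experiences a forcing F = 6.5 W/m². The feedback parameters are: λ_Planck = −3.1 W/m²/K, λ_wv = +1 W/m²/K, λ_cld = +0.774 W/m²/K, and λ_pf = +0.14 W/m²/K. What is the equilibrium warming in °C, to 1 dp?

5.5 °C

Net feedback parameter λ = (−3.1) + (+1) + (+0.774) + (+0.14) = -1.186 W/m²/K.
ΔT = −F/λ = −6.5/(-1.186) = 5.5 °C.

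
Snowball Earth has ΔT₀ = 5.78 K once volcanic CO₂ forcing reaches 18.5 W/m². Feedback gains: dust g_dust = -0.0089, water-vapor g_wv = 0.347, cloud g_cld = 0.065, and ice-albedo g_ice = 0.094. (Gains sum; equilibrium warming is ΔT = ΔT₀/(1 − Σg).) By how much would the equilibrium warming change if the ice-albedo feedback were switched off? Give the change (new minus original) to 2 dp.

-1.81 K

Original: g = 0.4971, ΔT = 5.78/(1−0.4971) = 11.4933 K.
Without ice-albedo: g' = 0.4031, ΔT' = 5.78/(1−0.4031) = 9.6834 K.
Change = 9.6834 − 11.4933 = -1.81 K.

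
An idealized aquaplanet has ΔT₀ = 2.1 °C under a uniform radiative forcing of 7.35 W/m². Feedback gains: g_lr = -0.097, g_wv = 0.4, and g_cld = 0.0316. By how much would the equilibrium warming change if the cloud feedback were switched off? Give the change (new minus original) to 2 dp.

Original: g = 0.3346, ΔT = 2.1/(1−0.3346) = 3.1560 °C.
Without cloud: g' = 0.303, ΔT' = 2.1/(1−0.303) = 3.0129 °C.
Change = 3.0129 − 3.1560 = -0.14 °C.

-0.14 °C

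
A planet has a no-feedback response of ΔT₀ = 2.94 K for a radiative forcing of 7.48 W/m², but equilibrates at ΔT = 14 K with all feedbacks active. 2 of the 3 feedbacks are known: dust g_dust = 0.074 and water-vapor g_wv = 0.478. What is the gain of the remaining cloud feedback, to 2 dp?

0.24

Amplification A = ΔT/ΔT₀ = 14/2.94 = 4.762.
Total gain g = 1 − 1/A = 1 − 1/4.762 = 0.79.
Known gains sum to 0.074 + 0.478 = 0.552.
g_cld = 0.79 − 0.552 = 0.24.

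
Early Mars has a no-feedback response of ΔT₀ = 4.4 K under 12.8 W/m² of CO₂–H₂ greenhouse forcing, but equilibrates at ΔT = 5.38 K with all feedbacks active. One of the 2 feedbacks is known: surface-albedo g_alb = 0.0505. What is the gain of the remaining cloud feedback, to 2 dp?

Amplification A = ΔT/ΔT₀ = 5.38/4.4 = 1.223.
Total gain g = 1 − 1/A = 1 − 1/1.223 = 0.1823.
The known gain is 0.0505.
g_cld = 0.1823 − 0.0505 = 0.13.

0.13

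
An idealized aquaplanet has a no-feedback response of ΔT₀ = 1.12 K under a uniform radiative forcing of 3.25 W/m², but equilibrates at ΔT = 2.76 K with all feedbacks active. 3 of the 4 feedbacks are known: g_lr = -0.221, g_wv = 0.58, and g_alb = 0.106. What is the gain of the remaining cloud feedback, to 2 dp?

Amplification A = ΔT/ΔT₀ = 2.76/1.12 = 2.464.
Total gain g = 1 − 1/A = 1 − 1/2.464 = 0.5942.
Known gains sum to -0.221 + 0.58 + 0.106 = 0.465.
g_cld = 0.5942 − 0.465 = 0.13.

0.13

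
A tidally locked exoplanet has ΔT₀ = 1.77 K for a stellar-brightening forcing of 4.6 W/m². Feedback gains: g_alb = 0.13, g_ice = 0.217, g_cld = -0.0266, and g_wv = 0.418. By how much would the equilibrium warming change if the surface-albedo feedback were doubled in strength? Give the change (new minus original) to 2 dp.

6.68 K

Original: g = 0.7384, ΔT = 1.77/(1−0.7384) = 6.7661 K.
With doubled surface-albedo: g' = 0.8684, ΔT' = 1.77/(1−0.8684) = 13.4498 K.
Change = 13.4498 − 6.7661 = 6.68 K.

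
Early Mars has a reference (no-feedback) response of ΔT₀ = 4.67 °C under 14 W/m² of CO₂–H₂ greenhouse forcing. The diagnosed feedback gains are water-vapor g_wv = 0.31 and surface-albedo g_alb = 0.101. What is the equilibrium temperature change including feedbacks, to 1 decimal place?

Total gain g = 0.31 + 0.101 = 0.411.
Amplification A = 1/(1 − 0.411) = 1.698.
ΔT = 4.67 × 1.698 = 7.9 °C.

7.9 °C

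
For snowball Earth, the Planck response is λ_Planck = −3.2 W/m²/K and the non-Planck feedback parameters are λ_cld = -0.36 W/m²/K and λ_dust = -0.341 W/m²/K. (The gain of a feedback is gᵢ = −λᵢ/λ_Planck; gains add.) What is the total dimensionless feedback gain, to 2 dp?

-0.22

Convert to gains: g_cld = -0.36/3.2 = -0.1125; g_dust = -0.341/3.2 = -0.1066.
Total gain g = -0.2191.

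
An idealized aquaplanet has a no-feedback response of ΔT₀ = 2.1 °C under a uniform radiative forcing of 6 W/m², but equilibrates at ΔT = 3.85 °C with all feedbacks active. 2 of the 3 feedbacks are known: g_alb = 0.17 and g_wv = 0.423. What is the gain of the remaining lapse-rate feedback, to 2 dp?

Amplification A = ΔT/ΔT₀ = 3.85/2.1 = 1.833.
Total gain g = 1 − 1/A = 1 − 1/1.833 = 0.4544.
Known gains sum to 0.17 + 0.423 = 0.593.
g_lr = 0.4544 − 0.593 = -0.14.

-0.14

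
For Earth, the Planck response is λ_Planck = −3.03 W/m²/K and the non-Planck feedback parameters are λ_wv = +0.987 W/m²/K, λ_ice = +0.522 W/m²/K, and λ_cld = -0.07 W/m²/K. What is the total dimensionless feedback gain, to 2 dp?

0.47

Convert to gains: g_wv = 0.987/3.03 = 0.3257; g_ice = 0.522/3.03 = 0.1723; g_cld = -0.07/3.03 = -0.0231.
Total gain g = 0.4749.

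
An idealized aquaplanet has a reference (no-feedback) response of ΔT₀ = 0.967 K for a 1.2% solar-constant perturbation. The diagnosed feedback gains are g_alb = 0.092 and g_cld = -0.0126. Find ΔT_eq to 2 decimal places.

Total gain g = 0.092 − 0.0126 = 0.0794.
Amplification A = 1/(1 − 0.0794) = 1.086.
ΔT = 0.967 × 1.086 = 1.05 K.

1.05 K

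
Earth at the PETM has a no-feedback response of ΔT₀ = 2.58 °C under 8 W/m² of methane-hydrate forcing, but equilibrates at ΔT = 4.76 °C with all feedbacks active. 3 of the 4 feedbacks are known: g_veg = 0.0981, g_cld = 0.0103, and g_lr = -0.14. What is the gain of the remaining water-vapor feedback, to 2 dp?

0.49

Amplification A = ΔT/ΔT₀ = 4.76/2.58 = 1.845.
Total gain g = 1 − 1/A = 1 − 1/1.845 = 0.458.
Known gains sum to 0.0981 + 0.0103 − 0.14 = -0.0316.
g_wv = 0.458 + 0.0316 = 0.49.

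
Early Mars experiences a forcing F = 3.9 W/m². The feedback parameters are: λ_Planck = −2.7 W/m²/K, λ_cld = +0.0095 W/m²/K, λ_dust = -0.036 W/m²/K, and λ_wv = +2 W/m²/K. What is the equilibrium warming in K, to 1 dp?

5.4 K

Net feedback parameter λ = (−2.7) + (+0.0095) + (-0.036) + (+2) = -0.7265 W/m²/K.
ΔT = −F/λ = −3.9/(-0.7265) = 5.4 K.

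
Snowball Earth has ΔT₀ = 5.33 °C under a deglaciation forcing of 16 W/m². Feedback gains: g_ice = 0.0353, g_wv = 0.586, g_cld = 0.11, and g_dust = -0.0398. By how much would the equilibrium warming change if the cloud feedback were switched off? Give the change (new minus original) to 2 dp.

Original: g = 0.6915, ΔT = 5.33/(1−0.6915) = 17.2771 °C.
Without cloud: g' = 0.5815, ΔT' = 5.33/(1−0.5815) = 12.7360 °C.
Change = 12.7360 − 17.2771 = -4.54 °C.

-4.54 °C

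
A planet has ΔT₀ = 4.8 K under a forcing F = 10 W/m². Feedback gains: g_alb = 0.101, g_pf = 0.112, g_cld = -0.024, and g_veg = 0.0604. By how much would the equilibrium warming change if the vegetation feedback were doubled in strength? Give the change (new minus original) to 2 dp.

0.56 K

Original: g = 0.2494, ΔT = 4.8/(1−0.2494) = 6.3949 K.
With doubled vegetation: g' = 0.3098, ΔT' = 4.8/(1−0.3098) = 6.9545 K.
Change = 6.9545 − 6.3949 = 0.56 K.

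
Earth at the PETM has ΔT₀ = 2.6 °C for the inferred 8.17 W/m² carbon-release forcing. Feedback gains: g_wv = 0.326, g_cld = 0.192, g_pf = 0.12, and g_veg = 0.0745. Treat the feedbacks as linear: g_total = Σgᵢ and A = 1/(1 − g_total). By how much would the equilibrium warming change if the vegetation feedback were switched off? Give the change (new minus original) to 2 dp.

-1.86 °C

Original: g = 0.7125, ΔT = 2.6/(1−0.7125) = 9.0435 °C.
Without vegetation: g' = 0.638, ΔT' = 2.6/(1−0.638) = 7.1823 °C.
Change = 7.1823 − 9.0435 = -1.86 °C.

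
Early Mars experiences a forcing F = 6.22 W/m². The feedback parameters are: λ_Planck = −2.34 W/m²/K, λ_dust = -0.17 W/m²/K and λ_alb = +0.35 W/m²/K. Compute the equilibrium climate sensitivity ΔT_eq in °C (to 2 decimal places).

2.88 °C

Net feedback parameter λ = (−2.34) + (-0.17) + (+0.35) = -2.16 W/m²/K.
ΔT = −F/λ = −6.22/(-2.16) = 2.88 °C.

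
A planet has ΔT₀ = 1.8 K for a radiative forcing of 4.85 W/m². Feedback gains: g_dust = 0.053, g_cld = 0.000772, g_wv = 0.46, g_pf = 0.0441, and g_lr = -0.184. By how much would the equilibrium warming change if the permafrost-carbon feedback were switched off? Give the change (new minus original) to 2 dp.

Original: g = 0.373872, ΔT = 1.8/(1−0.373872) = 2.8748 K.
Without permafrost-carbon: g' = 0.329772, ΔT' = 1.8/(1−0.329772) = 2.6857 K.
Change = 2.6857 − 2.8748 = -0.19 K.

-0.19 K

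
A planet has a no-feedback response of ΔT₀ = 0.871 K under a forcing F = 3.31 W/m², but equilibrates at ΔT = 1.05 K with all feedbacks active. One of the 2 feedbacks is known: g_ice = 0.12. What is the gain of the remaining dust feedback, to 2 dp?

0.05

Amplification A = ΔT/ΔT₀ = 1.05/0.871 = 1.206.
Total gain g = 1 − 1/A = 1 − 1/1.206 = 0.1708.
The known gain is 0.12.
g_dust = 0.1708 − 0.12 = 0.05.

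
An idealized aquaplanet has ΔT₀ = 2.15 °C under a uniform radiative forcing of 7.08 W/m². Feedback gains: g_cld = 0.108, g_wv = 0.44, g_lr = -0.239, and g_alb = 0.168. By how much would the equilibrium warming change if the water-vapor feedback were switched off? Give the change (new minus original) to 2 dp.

-1.88 °C

Original: g = 0.477, ΔT = 2.15/(1−0.477) = 4.1109 °C.
Without water-vapor: g' = 0.037, ΔT' = 2.15/(1−0.037) = 2.2326 °C.
Change = 2.2326 − 4.1109 = -1.88 °C.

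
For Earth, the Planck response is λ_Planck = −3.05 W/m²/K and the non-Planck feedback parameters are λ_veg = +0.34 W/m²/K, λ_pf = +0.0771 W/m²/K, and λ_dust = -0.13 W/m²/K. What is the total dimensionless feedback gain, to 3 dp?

Convert to gains: g_veg = 0.34/3.05 = 0.1115; g_pf = 0.0771/3.05 = 0.02528; g_dust = -0.13/3.05 = -0.04262.
Total gain g = 0.09416.

0.094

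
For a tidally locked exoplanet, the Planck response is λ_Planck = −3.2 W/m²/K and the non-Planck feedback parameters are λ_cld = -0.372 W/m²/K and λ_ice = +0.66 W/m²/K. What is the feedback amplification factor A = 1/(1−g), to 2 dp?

1.10

Convert to gains: g_cld = -0.372/3.2 = -0.1162; g_ice = 0.66/3.2 = 0.2062.
Total gain g = 0.09.
A = 1/(1 − 0.09) = 1.10.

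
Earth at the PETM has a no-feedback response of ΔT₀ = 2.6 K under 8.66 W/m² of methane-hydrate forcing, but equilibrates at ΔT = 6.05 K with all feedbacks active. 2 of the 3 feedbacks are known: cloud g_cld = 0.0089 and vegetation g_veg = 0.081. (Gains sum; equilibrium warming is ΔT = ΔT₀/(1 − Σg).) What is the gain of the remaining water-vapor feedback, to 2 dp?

Amplification A = ΔT/ΔT₀ = 6.05/2.6 = 2.327.
Total gain g = 1 − 1/A = 1 − 1/2.327 = 0.5703.
Known gains sum to 0.0089 + 0.081 = 0.0899.
g_wv = 0.5703 − 0.0899 = 0.48.

0.48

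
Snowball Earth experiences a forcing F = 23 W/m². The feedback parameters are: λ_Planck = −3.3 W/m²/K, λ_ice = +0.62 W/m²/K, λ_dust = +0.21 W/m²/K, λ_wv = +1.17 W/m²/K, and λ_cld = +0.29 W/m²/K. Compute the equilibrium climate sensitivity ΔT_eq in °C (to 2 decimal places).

Net feedback parameter λ = (−3.3) + (+0.62) + (+0.21) + (+1.17) + (+0.29) = -1.01 W/m²/K.
ΔT = −F/λ = −23/(-1.01) = 22.77 °C.

22.77 °C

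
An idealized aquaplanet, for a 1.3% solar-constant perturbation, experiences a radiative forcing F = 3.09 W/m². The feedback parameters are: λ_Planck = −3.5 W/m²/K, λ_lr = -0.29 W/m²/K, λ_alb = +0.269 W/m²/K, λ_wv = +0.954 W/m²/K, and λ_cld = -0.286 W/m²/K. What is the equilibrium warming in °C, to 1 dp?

1.1 °C

Net feedback parameter λ = (−3.5) + (-0.29) + (+0.269) + (+0.954) + (-0.286) = -2.853 W/m²/K.
ΔT = −F/λ = −3.09/(-2.853) = 1.1 °C.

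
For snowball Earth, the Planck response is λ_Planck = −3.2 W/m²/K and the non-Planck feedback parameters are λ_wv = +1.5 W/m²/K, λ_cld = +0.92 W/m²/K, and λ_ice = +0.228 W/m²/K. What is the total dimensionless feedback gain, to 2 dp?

Convert to gains: g_wv = 1.5/3.2 = 0.4688; g_cld = 0.92/3.2 = 0.2875; g_ice = 0.228/3.2 = 0.07125.
Total gain g = 0.82755.

0.83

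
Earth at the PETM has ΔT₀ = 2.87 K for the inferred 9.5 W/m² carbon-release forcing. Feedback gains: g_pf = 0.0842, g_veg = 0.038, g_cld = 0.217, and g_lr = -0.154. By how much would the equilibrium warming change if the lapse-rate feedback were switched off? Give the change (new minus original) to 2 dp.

Original: g = 0.1852, ΔT = 2.87/(1−0.1852) = 3.5223 K.
Without lapse-rate: g' = 0.3392, ΔT' = 2.87/(1−0.3392) = 4.3432 K.
Change = 4.3432 − 3.5223 = 0.82 K.

0.82 K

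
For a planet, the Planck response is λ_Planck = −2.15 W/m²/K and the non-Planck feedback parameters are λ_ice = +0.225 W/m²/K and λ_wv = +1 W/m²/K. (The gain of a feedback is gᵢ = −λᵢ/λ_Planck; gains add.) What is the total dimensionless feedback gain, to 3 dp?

Convert to gains: g_ice = 0.225/2.15 = 0.1047; g_wv = 1/2.15 = 0.4651.
Total gain g = 0.5698.

0.570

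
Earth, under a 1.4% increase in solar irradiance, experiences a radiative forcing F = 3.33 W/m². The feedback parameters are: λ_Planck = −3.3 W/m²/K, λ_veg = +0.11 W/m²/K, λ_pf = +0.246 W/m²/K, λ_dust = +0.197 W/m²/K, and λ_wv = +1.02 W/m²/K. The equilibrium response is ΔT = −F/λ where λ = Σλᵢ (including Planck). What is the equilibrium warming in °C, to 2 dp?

1.93 °C

Net feedback parameter λ = (−3.3) + (+0.11) + (+0.246) + (+0.197) + (+1.02) = -1.727 W/m²/K.
ΔT = −F/λ = −3.33/(-1.727) = 1.93 °C.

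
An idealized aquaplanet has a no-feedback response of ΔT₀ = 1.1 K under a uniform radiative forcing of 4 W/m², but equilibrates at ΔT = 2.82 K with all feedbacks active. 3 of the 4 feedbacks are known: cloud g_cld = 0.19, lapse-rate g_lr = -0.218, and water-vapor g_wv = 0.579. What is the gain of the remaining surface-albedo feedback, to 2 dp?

0.06

Amplification A = ΔT/ΔT₀ = 2.82/1.1 = 2.564.
Total gain g = 1 − 1/A = 1 − 1/2.564 = 0.61.
Known gains sum to 0.19 − 0.218 + 0.579 = 0.551.
g_alb = 0.61 − 0.551 = 0.06.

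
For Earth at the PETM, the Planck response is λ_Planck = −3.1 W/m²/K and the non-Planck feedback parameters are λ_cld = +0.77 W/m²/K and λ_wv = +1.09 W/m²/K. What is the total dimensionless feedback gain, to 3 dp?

Convert to gains: g_cld = 0.77/3.1 = 0.2484; g_wv = 1.09/3.1 = 0.3516.
Total gain g = 0.6.

0.600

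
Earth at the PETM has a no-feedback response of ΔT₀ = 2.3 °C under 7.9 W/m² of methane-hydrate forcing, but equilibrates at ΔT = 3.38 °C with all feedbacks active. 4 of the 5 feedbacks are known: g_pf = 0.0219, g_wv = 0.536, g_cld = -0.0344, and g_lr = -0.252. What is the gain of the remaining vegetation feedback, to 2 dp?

0.05

Amplification A = ΔT/ΔT₀ = 3.38/2.3 = 1.47.
Total gain g = 1 − 1/A = 1 − 1/1.47 = 0.3197.
Known gains sum to 0.0219 + 0.536 − 0.0344 − 0.252 = 0.2715.
g_veg = 0.3197 − 0.2715 = 0.05.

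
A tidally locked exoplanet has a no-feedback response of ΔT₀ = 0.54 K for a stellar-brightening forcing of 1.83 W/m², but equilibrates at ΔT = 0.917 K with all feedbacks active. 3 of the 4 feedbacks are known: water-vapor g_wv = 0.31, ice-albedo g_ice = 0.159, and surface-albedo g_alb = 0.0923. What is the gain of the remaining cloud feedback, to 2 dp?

Amplification A = ΔT/ΔT₀ = 0.917/0.54 = 1.698.
Total gain g = 1 − 1/A = 1 − 1/1.698 = 0.4111.
Known gains sum to 0.31 + 0.159 + 0.0923 = 0.5613.
g_cld = 0.4111 − 0.5613 = -0.15.

-0.15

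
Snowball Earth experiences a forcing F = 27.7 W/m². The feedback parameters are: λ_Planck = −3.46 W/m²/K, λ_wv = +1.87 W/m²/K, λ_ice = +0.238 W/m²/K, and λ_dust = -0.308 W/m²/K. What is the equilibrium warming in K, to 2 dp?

16.69 K

Net feedback parameter λ = (−3.46) + (+1.87) + (+0.238) + (-0.308) = -1.66 W/m²/K.
ΔT = −F/λ = −27.7/(-1.66) = 16.69 K.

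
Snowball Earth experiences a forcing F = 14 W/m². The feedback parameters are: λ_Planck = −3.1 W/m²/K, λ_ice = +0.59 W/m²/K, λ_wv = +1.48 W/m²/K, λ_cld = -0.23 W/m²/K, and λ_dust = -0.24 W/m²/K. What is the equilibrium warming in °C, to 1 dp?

Net feedback parameter λ = (−3.1) + (+0.59) + (+1.48) + (-0.23) + (-0.24) = -1.5 W/m²/K.
ΔT = −F/λ = −14/(-1.5) = 9.3 °C.

9.3 °C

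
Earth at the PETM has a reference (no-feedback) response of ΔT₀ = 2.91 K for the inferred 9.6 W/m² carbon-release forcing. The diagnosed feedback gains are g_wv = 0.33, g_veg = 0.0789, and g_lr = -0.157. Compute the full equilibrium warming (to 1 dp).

3.9 K

Total gain g = 0.33 + 0.0789 − 0.157 = 0.2519.
Amplification A = 1/(1 − 0.2519) = 1.337.
ΔT = 2.91 × 1.337 = 3.9 K.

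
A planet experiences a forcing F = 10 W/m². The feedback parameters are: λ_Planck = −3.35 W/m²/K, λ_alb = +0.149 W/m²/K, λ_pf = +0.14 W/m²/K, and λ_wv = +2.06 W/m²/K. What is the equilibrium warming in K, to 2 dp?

Net feedback parameter λ = (−3.35) + (+0.149) + (+0.14) + (+2.06) = -1.001 W/m²/K.
ΔT = −F/λ = −10/(-1.001) = 9.99 K.

9.99 K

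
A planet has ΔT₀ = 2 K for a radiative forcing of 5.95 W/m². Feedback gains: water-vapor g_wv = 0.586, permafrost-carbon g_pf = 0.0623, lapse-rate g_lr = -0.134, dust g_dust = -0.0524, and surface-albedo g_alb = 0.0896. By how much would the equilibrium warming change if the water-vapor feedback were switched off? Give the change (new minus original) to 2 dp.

Original: g = 0.5515, ΔT = 2/(1−0.5515) = 4.4593 K.
Without water-vapor: g' = -0.0345, ΔT' = 2/(1+0.0345) = 1.9333 K.
Change = 1.9333 − 4.4593 = -2.53 K.

-2.53 K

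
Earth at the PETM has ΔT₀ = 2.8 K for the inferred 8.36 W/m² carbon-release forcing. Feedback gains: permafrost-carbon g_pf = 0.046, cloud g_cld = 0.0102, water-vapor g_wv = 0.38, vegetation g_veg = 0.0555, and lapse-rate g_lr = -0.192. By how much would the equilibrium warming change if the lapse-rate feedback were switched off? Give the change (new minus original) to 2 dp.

Original: g = 0.2997, ΔT = 2.8/(1−0.2997) = 3.9983 K.
Without lapse-rate: g' = 0.4917, ΔT' = 2.8/(1−0.4917) = 5.5086 K.
Change = 5.5086 − 3.9983 = 1.51 K.

1.51 K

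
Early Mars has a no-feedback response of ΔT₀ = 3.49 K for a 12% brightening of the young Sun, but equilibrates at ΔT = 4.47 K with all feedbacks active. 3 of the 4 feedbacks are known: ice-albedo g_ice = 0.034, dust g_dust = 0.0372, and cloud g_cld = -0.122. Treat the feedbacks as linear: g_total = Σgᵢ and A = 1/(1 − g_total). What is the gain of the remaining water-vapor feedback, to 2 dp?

0.27

Amplification A = ΔT/ΔT₀ = 4.47/3.49 = 1.281.
Total gain g = 1 − 1/A = 1 − 1/1.281 = 0.2194.
Known gains sum to 0.034 + 0.0372 − 0.122 = -0.0508.
g_wv = 0.2194 + 0.0508 = 0.27.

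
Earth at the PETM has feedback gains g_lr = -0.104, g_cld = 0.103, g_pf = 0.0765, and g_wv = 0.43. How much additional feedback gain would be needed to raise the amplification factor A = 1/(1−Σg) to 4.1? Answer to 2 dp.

Current total gain = 0.5055.
Target gain for A = 4.1: g* = 1 − 1/4.1 = 0.7561.
Additional gain needed = 0.7561 − 0.5055 = 0.25.

0.25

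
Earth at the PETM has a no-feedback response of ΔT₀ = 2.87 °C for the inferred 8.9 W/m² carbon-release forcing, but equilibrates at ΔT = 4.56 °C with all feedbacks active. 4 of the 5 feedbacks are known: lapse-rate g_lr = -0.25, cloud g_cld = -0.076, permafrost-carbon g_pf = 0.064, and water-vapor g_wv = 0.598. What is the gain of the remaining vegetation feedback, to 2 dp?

0.03

Amplification A = ΔT/ΔT₀ = 4.56/2.87 = 1.589.
Total gain g = 1 − 1/A = 1 − 1/1.589 = 0.3707.
Known gains sum to -0.25 − 0.076 + 0.064 + 0.598 = 0.336.
g_veg = 0.3707 − 0.336 = 0.03.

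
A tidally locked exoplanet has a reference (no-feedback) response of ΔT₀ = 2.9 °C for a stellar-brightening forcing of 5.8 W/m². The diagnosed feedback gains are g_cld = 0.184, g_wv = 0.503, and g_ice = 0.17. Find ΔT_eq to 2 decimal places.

Total gain g = 0.184 + 0.503 + 0.17 = 0.857.
Amplification A = 1/(1 − 0.857) = 6.993.
ΔT = 2.9 × 6.993 = 20.28 °C.

20.28 °C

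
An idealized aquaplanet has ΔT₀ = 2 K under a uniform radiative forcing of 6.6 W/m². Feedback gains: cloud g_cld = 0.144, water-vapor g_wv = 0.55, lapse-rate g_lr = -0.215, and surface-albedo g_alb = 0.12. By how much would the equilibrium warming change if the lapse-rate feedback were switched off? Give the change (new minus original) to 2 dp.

5.77 K

Original: g = 0.599, ΔT = 2/(1−0.599) = 4.9875 K.
Without lapse-rate: g' = 0.814, ΔT' = 2/(1−0.814) = 10.7527 K.
Change = 10.7527 − 4.9875 = 5.77 K.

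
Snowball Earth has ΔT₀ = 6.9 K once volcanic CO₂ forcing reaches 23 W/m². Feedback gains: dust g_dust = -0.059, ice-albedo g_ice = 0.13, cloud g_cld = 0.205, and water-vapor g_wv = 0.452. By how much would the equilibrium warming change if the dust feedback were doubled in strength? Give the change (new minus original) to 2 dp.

-4.52 K

Original: g = 0.728, ΔT = 6.9/(1−0.728) = 25.3676 K.
With doubled dust: g' = 0.669, ΔT' = 6.9/(1−0.669) = 20.8459 K.
Change = 20.8459 − 25.3676 = -4.52 K.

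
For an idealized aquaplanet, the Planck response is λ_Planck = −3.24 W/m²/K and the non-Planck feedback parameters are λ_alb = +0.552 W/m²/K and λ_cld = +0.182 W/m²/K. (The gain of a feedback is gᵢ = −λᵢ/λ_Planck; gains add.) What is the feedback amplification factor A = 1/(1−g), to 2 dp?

1.29

Convert to gains: g_alb = 0.552/3.24 = 0.1704; g_cld = 0.182/3.24 = 0.05617.
Total gain g = 0.22657.
A = 1/(1 − 0.22657) = 1.29.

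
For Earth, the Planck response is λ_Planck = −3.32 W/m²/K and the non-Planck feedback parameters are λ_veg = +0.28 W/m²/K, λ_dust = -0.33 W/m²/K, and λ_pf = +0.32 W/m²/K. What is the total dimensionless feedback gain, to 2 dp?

Convert to gains: g_veg = 0.28/3.32 = 0.08434; g_dust = -0.33/3.32 = -0.0994; g_pf = 0.32/3.32 = 0.09639.
Total gain g = 0.08133.

0.08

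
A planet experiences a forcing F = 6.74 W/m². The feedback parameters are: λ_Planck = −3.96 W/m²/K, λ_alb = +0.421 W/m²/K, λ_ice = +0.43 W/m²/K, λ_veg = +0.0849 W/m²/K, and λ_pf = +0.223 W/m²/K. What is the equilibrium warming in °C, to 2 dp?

Net feedback parameter λ = (−3.96) + (+0.421) + (+0.43) + (+0.0849) + (+0.223) = -2.8011 W/m²/K.
ΔT = −F/λ = −6.74/(-2.8011) = 2.41 °C.

2.41 °C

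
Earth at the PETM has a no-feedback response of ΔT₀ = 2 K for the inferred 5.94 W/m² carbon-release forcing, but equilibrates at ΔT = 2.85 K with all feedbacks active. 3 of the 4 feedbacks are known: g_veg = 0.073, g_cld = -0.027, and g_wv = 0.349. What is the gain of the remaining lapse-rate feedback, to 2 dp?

-0.10

Amplification A = ΔT/ΔT₀ = 2.85/2 = 1.425.
Total gain g = 1 − 1/A = 1 − 1/1.425 = 0.2982.
Known gains sum to 0.073 − 0.027 + 0.349 = 0.395.
g_lr = 0.2982 − 0.395 = -0.10.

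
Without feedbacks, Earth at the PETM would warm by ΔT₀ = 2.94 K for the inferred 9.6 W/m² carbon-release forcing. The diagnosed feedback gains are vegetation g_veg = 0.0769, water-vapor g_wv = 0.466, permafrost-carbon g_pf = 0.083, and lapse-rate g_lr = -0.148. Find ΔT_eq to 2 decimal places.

5.63 K

Total gain g = 0.0769 + 0.466 + 0.083 − 0.148 = 0.4779.
Amplification A = 1/(1 − 0.4779) = 1.915.
ΔT = 2.94 × 1.915 = 5.63 K.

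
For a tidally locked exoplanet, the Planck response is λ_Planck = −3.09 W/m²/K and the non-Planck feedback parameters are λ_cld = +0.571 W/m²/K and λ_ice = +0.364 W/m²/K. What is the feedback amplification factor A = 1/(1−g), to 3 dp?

1.434

Convert to gains: g_cld = 0.571/3.09 = 0.1848; g_ice = 0.364/3.09 = 0.1178.
Total gain g = 0.3026.
A = 1/(1 − 0.3026) = 1.434.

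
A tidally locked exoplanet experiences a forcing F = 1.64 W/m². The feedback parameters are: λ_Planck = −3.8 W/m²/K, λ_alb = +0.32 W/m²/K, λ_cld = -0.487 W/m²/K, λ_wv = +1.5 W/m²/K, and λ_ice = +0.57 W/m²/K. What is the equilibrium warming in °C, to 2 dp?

0.86 °C

Net feedback parameter λ = (−3.8) + (+0.32) + (-0.487) + (+1.5) + (+0.57) = -1.897 W/m²/K.
ΔT = −F/λ = −1.64/(-1.897) = 0.86 °C.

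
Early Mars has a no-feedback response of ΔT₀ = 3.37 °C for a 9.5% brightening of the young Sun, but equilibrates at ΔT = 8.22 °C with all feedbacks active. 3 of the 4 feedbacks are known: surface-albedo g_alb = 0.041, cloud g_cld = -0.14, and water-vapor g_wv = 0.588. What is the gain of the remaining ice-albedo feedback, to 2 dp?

Amplification A = ΔT/ΔT₀ = 8.22/3.37 = 2.439.
Total gain g = 1 − 1/A = 1 − 1/2.439 = 0.59.
Known gains sum to 0.041 − 0.14 + 0.588 = 0.489.
g_ice = 0.59 − 0.489 = 0.10.

0.10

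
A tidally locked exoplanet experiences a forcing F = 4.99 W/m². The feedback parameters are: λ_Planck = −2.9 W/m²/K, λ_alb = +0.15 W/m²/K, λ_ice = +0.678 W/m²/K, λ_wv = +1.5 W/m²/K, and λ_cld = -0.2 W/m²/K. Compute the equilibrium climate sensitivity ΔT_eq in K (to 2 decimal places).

Net feedback parameter λ = (−2.9) + (+0.15) + (+0.678) + (+1.5) + (-0.2) = -0.772 W/m²/K.
ΔT = −F/λ = −4.99/(-0.772) = 6.46 K.

6.46 K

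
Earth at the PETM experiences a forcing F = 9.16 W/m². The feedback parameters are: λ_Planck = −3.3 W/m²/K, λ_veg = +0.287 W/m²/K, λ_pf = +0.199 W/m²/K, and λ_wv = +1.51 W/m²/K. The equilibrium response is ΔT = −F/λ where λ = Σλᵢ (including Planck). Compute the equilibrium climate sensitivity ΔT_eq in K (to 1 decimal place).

7.0 K

Net feedback parameter λ = (−3.3) + (+0.287) + (+0.199) + (+1.51) = -1.304 W/m²/K.
ΔT = −F/λ = −9.16/(-1.304) = 7.0 K.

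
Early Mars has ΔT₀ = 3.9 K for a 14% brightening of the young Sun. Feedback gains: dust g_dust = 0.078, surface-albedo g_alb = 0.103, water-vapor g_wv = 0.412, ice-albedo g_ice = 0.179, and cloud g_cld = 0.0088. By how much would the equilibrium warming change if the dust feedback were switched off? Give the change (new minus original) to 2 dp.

-4.67 K

Original: g = 0.7808, ΔT = 3.9/(1−0.7808) = 17.7920 K.
Without dust: g' = 0.7028, ΔT' = 3.9/(1−0.7028) = 13.1225 K.
Change = 13.1225 − 17.7920 = -4.67 K.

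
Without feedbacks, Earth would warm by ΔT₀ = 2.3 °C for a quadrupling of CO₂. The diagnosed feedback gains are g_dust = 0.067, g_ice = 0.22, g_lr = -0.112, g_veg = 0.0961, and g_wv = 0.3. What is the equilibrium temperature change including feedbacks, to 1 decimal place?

Total gain g = 0.067 + 0.22 − 0.112 + 0.0961 + 0.3 = 0.5711.
Amplification A = 1/(1 − 0.5711) = 2.332.
ΔT = 2.3 × 2.332 = 5.4 °C.

5.4 °C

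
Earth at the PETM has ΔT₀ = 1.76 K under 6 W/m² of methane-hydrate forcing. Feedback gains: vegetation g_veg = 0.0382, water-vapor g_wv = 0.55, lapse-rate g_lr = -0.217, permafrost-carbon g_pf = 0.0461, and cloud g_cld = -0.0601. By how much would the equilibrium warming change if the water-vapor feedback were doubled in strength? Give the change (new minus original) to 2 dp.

16.23 K

Original: g = 0.3572, ΔT = 1.76/(1−0.3572) = 2.7380 K.
With doubled water-vapor: g' = 0.9072, ΔT' = 1.76/(1−0.9072) = 18.9655 K.
Change = 18.9655 − 2.7380 = 16.23 K.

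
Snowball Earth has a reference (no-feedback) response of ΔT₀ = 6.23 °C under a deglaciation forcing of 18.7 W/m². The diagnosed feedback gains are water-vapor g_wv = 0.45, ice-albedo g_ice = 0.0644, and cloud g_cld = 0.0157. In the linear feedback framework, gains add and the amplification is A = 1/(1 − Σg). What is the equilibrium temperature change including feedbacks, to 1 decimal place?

13.3 °C

Total gain g = 0.45 + 0.0644 + 0.0157 = 0.5301.
Amplification A = 1/(1 − 0.5301) = 2.128.
ΔT = 6.23 × 2.128 = 13.3 °C.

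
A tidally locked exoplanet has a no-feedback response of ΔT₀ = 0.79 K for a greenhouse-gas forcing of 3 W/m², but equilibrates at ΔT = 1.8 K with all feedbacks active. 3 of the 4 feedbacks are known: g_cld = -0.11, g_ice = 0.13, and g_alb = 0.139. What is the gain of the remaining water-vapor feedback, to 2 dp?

0.40

Amplification A = ΔT/ΔT₀ = 1.8/0.79 = 2.278.
Total gain g = 1 − 1/A = 1 − 1/2.278 = 0.561.
Known gains sum to -0.11 + 0.13 + 0.139 = 0.159.
g_wv = 0.561 − 0.159 = 0.40.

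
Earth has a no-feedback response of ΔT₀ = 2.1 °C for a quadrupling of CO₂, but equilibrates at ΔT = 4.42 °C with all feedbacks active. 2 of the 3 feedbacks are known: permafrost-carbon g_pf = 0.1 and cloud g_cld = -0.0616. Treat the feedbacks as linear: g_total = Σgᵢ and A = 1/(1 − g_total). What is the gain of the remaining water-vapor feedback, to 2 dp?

Amplification A = ΔT/ΔT₀ = 4.42/2.1 = 2.105.
Total gain g = 1 − 1/A = 1 − 1/2.105 = 0.5249.
Known gains sum to 0.1 − 0.0616 = 0.0384.
g_wv = 0.5249 − 0.0384 = 0.49.

0.49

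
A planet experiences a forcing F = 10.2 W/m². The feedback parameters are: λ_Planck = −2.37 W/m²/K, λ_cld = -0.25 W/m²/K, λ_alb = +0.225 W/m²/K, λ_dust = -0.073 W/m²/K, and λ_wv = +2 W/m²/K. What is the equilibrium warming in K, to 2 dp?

Net feedback parameter λ = (−2.37) + (-0.25) + (+0.225) + (-0.073) + (+2) = -0.468 W/m²/K.
ΔT = −F/λ = −10.2/(-0.468) = 21.79 K.

21.79 K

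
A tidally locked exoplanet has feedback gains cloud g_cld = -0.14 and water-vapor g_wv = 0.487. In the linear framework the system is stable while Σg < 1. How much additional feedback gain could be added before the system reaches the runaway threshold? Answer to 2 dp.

Current total gain = -0.14 + 0.487 = 0.347.
Margin to runaway = 1 − 0.347 = 0.65.

0.65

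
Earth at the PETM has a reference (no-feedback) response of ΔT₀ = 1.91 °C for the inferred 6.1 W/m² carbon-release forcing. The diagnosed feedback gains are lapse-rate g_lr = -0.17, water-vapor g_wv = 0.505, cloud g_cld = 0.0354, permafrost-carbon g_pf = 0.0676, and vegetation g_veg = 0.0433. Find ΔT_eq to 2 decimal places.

3.68 °C

Total gain g = -0.17 + 0.505 + 0.0354 + 0.0676 + 0.0433 = 0.4813.
Amplification A = 1/(1 − 0.4813) = 1.928.
ΔT = 1.91 × 1.928 = 3.68 °C.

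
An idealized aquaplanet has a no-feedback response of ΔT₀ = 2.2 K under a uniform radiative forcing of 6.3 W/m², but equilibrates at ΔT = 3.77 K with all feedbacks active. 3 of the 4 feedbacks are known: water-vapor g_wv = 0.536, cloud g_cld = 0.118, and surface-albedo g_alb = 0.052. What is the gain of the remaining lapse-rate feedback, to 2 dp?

-0.29

Amplification A = ΔT/ΔT₀ = 3.77/2.2 = 1.714.
Total gain g = 1 − 1/A = 1 − 1/1.714 = 0.4166.
Known gains sum to 0.536 + 0.118 + 0.052 = 0.706.
g_lr = 0.4166 − 0.706 = -0.29.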